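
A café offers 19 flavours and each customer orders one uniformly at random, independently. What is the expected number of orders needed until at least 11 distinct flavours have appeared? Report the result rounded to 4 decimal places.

15.7678

Going from k to k+1 distinct takes a geometric number of orders with mean 19/(19-k).
Sum over k = 0,...,10: E = 19/19 + 19/18 + 19/17 + ... + 19/10 + 19/9 = 15.76777.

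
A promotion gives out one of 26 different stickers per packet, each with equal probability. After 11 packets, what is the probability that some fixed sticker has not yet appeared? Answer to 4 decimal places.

Each packet misses the fixed sticker with probability (26-1)/26 = 25/26, independently.
P(still missing after 11) = (25/26)^11 = 0.64958.

0.6496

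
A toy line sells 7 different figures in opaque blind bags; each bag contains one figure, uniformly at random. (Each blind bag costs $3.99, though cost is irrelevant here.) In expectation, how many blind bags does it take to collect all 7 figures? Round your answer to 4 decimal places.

18.1500

The wait to go from k to k+1 distinct figures is geometric with mean 7/(7-k).
E[T] = 7/7 + 7/6 + 7/5 + ... + 7/2 + 7/1 = 7·H_{7}.
H_{7} = 2.59286, so E[T] = 18.15000.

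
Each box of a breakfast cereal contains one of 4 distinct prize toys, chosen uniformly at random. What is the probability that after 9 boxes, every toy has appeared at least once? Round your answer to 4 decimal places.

0.7114

Let A_i be the event that toy i is missing after 9 boxes. By inclusion–exclusion on the A_i,
P(all seen) = Σ_{j=0}^{4} (-1)^j C(4,j)((4-j)/4)^9
= 1.00000 - 0.30034 + 0.01172 - 0.00002 + 0.00000
= 0.71136.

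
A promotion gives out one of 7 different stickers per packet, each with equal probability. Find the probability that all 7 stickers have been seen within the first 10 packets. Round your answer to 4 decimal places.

Let A_i be the event that sticker i is missing after 10 packets. By inclusion–exclusion on the A_i,
P(all seen) = Σ_{j=0}^{7} (-1)^j C(7,j)((7-j)/7)^10
= 1.00000 - 1.49841 + 0.72600 - 0.12992 + 0.00732 - 0.00008 + 0.00000 - 0.00000
= 0.10491.

0.1049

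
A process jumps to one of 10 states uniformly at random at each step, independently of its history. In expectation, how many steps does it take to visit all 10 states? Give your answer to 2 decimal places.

29.29

Split into phases: going from k distinct to k+1 distinct takes on average 10/(10-k) steps.
E[T] = 10/10 + 10/9 + 10/8 + ... + 10/2 + 10/1 = 10·H_{10}.
H_{10} = 2.929, so E[T] = 29.290.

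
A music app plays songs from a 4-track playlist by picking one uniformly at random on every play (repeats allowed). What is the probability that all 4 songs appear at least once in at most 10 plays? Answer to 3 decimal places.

0.781

Let A_i be the event that song i is missing after 10 plays. By inclusion–exclusion on the A_i,
P(all seen) = Σ_{j=0}^{4} (-1)^j C(4,j)((4-j)/4)^10
= 1.0000 - 0.2253 + 0.0059 - 0.0000 + 0.0000
= 0.7806.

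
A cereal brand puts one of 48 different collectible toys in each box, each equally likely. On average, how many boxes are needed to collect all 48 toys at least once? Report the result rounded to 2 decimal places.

Split into phases: going from k distinct to k+1 distinct takes on average 48/(48-k) boxes.
E[T] = 48/48 + 48/47 + 48/46 + ... + 48/2 + 48/1 = 48·H_{48}.
H_{48} = 4.459, so E[T] = 214.022.

214.02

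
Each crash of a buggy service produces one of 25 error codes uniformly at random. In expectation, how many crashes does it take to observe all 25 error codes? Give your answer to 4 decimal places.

After k distinct error codes have appeared, the next crash gives a new one with probability (25-k)/25, so the expected wait for the (k+1)-th is 25/(25-k).
E[T] = 25/25 + 25/24 + 25/23 + ... + 25/2 + 25/1 = 25·H_{25}.
H_{25} = 3.81596, so E[T] = 95.39895.

95.3990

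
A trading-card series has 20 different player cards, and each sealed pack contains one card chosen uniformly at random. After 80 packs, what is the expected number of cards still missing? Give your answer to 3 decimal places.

For each card, P(unseen after 80) = (19/20)^80 = 0.0165.
By linearity of expectation, E[unseen] = 20·(19/20)^80 = 0.3303.

0.330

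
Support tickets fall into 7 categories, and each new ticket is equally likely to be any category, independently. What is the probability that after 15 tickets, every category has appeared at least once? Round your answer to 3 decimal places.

0.434

Let A_i be the event that category i is missing after 15 tickets. By inclusion–exclusion on the A_i,
P(all seen) = Σ_{j=0}^{7} (-1)^j C(7,j)((7-j)/7)^15
= 1.0000 - 0.6933 + 0.1350 - 0.0079 + 0.0001 - 0.0000 + 0.0000 - 0.0000
= 0.4339.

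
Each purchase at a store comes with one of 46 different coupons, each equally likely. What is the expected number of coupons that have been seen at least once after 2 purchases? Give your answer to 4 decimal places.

For each coupon, P(seen in 2 purchases) = 1 - (45/46)^2 = 0.04301.
By linearity of expectation, E[distinct seen] = 46·(1 - (45/46)^2) = 1.97826.

1.9783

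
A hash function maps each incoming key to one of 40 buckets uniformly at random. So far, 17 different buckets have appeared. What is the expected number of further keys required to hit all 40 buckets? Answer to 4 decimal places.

With k distinct buckets already seen, the next new one takes an expected 40/(40-k) keys.
Sum over k = 17,...,39: E = 40/23 + 40/22 + 40/21 + ... + 40/2 + 40/1 = 149.37166.

149.3717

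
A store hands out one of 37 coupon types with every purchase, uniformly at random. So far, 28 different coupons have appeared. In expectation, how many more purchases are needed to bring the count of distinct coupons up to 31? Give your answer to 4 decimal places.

14.0218

With k distinct coupons already seen, the next new one takes an expected 37/(37-k) purchases.
Sum over k = 28,...,30: E = 37/9 + 37/8 + 37/7 = 14.02183.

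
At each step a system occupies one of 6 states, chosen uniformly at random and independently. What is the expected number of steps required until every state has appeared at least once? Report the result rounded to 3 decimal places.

After k distinct states have appeared, the next step gives a new one with probability (6-k)/6, so the expected wait for the (k+1)-th is 6/(6-k).
E[T] = 6/6 + 6/5 + 6/4 + 6/3 + 6/2 + 6/1 = 6·H_{6}.
H_{6} = 2.4500, so E[T] = 14.7000.

14.700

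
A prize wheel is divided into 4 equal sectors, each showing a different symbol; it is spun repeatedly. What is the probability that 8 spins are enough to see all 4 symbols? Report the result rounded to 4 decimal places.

0.6229

By inclusion–exclusion over which symbols are missing,
P(all seen) = Σ_{j=0}^{4} (-1)^j C(4,j)((4-j)/4)^8
= 1.00000 - 0.40045 + 0.02344 - 0.00006 + 0.00000
= 0.62292.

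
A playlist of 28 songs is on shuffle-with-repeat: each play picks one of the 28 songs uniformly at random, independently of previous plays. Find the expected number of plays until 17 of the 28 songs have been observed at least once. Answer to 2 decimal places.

With k distinct songs already seen, the next new one arrives after an expected 28/(28-k) plays.
Sum over k = 0,...,16: E = 28/28 + 28/27 + 28/26 + ... + 28/13 + 28/12 = 25.404.

25.40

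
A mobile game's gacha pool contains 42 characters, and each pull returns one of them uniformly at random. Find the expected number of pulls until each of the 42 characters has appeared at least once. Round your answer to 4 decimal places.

After k distinct characters have appeared, the next pull gives a new one with probability (42-k)/42, so the expected wait for the (k+1)-th is 42/(42-k).
E[T] = 42/42 + 42/41 + 42/40 + ... + 42/2 + 42/1 = 42·H_{42}.
H_{42} = 4.32674, so E[T] = 181.72320.

181.7232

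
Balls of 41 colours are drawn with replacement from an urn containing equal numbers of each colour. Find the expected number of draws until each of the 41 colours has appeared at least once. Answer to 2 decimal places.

Split into phases: going from k distinct to k+1 distinct takes on average 41/(41-k) draws.
E[T] = 41/41 + 41/40 + 41/39 + ... + 41/2 + 41/1 = 41·H_{41}.
H_{41} = 4.303, so E[T] = 176.420.

176.42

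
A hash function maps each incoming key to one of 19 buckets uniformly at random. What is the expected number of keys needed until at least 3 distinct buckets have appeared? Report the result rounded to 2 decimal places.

Going from k to k+1 distinct takes a geometric number of keys with mean 19/(19-k).
Sum over k = 0,...,2: E = 19/19 + 19/18 + 19/17 = 3.173.

3.17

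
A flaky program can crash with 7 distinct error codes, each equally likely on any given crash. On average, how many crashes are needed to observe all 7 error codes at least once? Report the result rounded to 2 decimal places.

18.15

Split into phases: going from k distinct to k+1 distinct takes on average 7/(7-k) crashes.
E[T] = 7/7 + 7/6 + 7/5 + ... + 7/2 + 7/1 = 7·H_{7}.
H_{7} = 2.593, so E[T] = 18.150.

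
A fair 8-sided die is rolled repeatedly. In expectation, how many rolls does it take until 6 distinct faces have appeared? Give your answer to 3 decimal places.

9.743

Going from k to k+1 distinct takes a geometric number of rolls with mean 8/(8-k).
Sum over k = 0,...,5: E = 8/8 + 8/7 + 8/6 + 8/5 + 8/4 + 8/3 = 9.7429.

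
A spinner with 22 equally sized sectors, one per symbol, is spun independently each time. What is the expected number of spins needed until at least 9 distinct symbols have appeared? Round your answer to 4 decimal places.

With k distinct symbols already seen, the next new one arrives after an expected 22/(22-k) spins.
Sum over k = 0,...,8: E = 22/22 + 22/21 + 22/20 + ... + 22/15 + 22/14 = 11.23495.

11.2349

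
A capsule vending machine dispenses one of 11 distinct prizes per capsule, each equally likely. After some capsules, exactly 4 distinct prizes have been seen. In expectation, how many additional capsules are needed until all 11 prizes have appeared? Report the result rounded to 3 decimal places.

The wait to go from k to k+1 distinct prizes is geometric with mean 11/(11-k).
Sum over k = 4,...,10: E = 11/7 + 11/6 + 11/5 + ... + 11/2 + 11/1 = 28.5214.

28.521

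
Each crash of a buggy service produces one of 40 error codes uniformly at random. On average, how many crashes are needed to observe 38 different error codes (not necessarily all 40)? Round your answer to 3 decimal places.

111.142

With k distinct error codes already seen, the next new one arrives after an expected 40/(40-k) crashes.
Sum over k = 0,...,37: E = 40/40 + 40/39 + 40/38 + ... + 40/4 + 40/3 = 111.1417.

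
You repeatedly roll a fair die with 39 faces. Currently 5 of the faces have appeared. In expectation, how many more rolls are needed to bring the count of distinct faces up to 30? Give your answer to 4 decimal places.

From k distinct to k+1 distinct takes on average 39/(39-k) rolls.
Sum over k = 5,...,29: E = 39/34 + 39/33 + 39/32 + ... + 39/11 + 39/10 = 50.28043.

50.2804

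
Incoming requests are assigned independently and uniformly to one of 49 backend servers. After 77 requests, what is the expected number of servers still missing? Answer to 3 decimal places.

For each server, P(unseen after 77) = (48/49)^77 = 0.2044.
By linearity of expectation, E[unseen] = 49·(48/49)^77 = 10.0155.

10.016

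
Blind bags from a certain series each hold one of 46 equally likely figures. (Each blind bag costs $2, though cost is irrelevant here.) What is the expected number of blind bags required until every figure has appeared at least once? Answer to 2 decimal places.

203.17

After k distinct figures have appeared, the next blind bag gives a new one with probability (46-k)/46, so the expected wait for the (k+1)-th is 46/(46-k).
E[T] = 46/46 + 46/45 + 46/44 + ... + 46/2 + 46/1 = 46·H_{46}.
H_{46} = 4.417, so E[T] = 203.168.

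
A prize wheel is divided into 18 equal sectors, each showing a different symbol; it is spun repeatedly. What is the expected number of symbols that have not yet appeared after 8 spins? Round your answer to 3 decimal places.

11.394

For each symbol, P(unseen after 8) = (17/18)^8 = 0.6330.
By linearity of expectation, E[unseen] = 18·(17/18)^8 = 11.3942.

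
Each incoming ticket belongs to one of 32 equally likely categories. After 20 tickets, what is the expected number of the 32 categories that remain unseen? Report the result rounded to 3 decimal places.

For each category, P(unseen after 20) = (31/32)^20 = 0.5299.
By linearity of expectation, E[unseen] = 32·(31/32)^20 = 16.9584.

16.958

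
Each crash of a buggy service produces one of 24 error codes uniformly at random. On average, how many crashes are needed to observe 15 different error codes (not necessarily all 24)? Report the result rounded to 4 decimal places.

Going from k to k+1 distinct takes a geometric number of crashes with mean 24/(24-k).
Sum over k = 0,...,14: E = 24/24 + 24/23 + 24/22 + ... + 24/11 + 24/10 = 22.72776.

22.7278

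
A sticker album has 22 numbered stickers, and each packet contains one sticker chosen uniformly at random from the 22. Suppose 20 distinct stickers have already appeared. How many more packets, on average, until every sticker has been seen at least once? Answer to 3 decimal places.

33.000

The wait to go from k to k+1 distinct stickers is geometric with mean 22/(22-k).
Sum over k = 20,...,21: E = 22/2 + 22/1 = 33.0000.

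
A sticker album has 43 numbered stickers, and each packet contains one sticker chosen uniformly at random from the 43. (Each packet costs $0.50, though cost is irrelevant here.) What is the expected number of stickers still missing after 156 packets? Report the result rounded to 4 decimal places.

1.0947

For each sticker, P(unseen after 156) = (42/43)^156 = 0.02546.
By linearity of expectation, E[unseen] = 43·(42/43)^156 = 1.09466.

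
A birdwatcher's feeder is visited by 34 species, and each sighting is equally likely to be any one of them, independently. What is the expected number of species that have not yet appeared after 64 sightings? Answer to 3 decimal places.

5.032

For each species, P(unseen after 64) = (33/34)^64 = 0.1480.
By linearity of expectation, E[unseen] = 34·(33/34)^64 = 5.0318.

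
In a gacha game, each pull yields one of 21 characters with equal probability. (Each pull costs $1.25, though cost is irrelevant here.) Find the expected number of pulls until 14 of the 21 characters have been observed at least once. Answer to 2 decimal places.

22.10

Going from k to k+1 distinct takes a geometric number of pulls with mean 21/(21-k).
Sum over k = 0,...,13: E = 21/21 + 21/20 + 21/19 + ... + 21/9 + 21/8 = 22.103.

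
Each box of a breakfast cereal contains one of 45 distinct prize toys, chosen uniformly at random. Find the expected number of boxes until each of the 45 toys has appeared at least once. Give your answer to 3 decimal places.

197.773

The wait to go from k to k+1 distinct toys is geometric with mean 45/(45-k).
E[T] = 45/45 + 45/44 + 45/43 + ... + 45/2 + 45/1 = 45·H_{45}.
H_{45} = 4.3949, so E[T] = 197.7727.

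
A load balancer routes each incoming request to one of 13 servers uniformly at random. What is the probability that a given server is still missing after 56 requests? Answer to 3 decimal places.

On each request the fixed server fails to appear with probability 12/13.
P(still missing after 56) = (12/13)^56 = 0.0113.

0.011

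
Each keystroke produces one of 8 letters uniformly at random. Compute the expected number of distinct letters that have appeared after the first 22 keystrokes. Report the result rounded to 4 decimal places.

For each letter, P(seen in 22 keystrokes) = 1 - (7/8)^22 = 0.94701.
By linearity of expectation, E[distinct seen] = 8·(1 - (7/8)^22) = 7.57610.

7.5761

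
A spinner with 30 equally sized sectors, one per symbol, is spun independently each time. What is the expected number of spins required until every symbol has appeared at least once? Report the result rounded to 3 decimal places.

The wait to go from k to k+1 distinct symbols is geometric with mean 30/(30-k).
E[T] = 30/30 + 30/29 + 30/28 + ... + 30/2 + 30/1 = 30·H_{30}.
H_{30} = 3.9950, so E[T] = 119.8496.

119.850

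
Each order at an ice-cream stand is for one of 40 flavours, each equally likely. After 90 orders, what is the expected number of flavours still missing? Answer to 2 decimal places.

For each flavour, P(unseen after 90) = (39/40)^90 = 0.102.
By linearity of expectation, E[unseen] = 40·(39/40)^90 = 4.097.

4.10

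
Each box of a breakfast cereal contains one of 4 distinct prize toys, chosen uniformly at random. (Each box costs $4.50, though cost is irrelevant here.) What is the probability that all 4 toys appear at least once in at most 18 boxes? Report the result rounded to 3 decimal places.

Let A_i be the event that toy i is missing after 18 boxes. By inclusion–exclusion on the A_i,
P(all seen) = Σ_{j=0}^{4} (-1)^j C(4,j)((4-j)/4)^18
= 1.0000 - 0.0226 + 0.0000 - 0.0000 + 0.0000
= 0.9775.

0.977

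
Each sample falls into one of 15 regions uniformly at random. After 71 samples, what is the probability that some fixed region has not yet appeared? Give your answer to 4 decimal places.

0.0075

Each sample misses the fixed region with probability (15-1)/15 = 14/15, independently.
P(still missing after 71) = (14/15)^71 = 0.00746.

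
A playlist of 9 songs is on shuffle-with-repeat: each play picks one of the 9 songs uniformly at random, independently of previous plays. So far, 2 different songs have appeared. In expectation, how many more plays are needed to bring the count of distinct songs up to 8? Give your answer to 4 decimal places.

From k distinct to k+1 distinct takes on average 9/(9-k) plays.
Sum over k = 2,...,7: E = 9/7 + 9/6 + 9/5 + 9/4 + 9/3 + 9/2 = 14.33571.

14.3357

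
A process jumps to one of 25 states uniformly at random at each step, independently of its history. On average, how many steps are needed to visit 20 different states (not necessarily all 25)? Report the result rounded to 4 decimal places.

Going from k to k+1 distinct takes a geometric number of steps with mean 25/(25-k).
Sum over k = 0,...,19: E = 25/25 + 25/24 + 25/23 + ... + 25/7 + 25/6 = 38.31562.

38.3156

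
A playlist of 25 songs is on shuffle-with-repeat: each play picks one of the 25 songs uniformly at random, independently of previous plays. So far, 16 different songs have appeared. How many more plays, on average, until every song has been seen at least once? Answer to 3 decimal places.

70.724

From k distinct to k+1 distinct takes on average 25/(25-k) plays.
Sum over k = 16,...,24: E = 25/9 + 25/8 + 25/7 + ... + 25/2 + 25/1 = 70.7242.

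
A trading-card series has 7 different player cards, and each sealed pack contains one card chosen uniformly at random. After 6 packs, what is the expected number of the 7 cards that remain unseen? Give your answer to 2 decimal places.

2.78

For each card, P(unseen after 6) = (6/7)^6 = 0.397.
By linearity of expectation, E[unseen] = 7·(6/7)^6 = 2.776.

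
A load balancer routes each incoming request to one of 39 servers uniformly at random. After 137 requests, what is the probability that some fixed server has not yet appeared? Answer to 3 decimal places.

0.028

On each request the fixed server fails to appear with probability 38/39.
P(still missing after 137) = (38/39)^137 = 0.0285.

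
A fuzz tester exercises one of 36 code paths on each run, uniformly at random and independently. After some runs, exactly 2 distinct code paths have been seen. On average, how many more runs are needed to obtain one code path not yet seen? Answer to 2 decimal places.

Each run yields a new code path with probability (36-2)/36 = 34/36, so the wait is geometric with mean 36/34.
E = 36/34 = 1.059.

1.06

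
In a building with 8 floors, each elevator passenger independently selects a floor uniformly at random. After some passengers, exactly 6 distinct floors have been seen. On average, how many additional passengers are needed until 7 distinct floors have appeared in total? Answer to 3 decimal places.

4.000

From k distinct to k+1 distinct takes on average 8/(8-k) passengers.
Only the k = 6 term is needed: E = 8/2 = 4.0000.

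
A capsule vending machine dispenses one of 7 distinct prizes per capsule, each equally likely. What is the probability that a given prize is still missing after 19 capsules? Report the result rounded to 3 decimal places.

Each capsule misses the fixed prize with probability (7-1)/7 = 6/7, independently.
P(still missing after 19) = (6/7)^19 = 0.0535.

0.053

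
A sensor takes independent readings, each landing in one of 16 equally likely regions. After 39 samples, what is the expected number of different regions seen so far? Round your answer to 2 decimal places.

For each region, P(seen in 39 samples) = 1 - (15/16)^39 = 0.919.
By linearity of expectation, E[distinct seen] = 16·(1 - (15/16)^39) = 14.709.

14.71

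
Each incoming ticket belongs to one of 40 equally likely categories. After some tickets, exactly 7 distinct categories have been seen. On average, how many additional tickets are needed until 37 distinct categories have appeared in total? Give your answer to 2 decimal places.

With k distinct categories already seen, the next new one takes an expected 40/(40-k) tickets.
Sum over k = 7,...,36: E = 40/33 + 40/32 + 40/31 + ... + 40/5 + 40/4 = 90.219.

90.22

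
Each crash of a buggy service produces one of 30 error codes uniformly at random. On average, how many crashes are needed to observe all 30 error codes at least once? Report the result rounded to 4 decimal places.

119.8496

The wait to go from k to k+1 distinct error codes is geometric with mean 30/(30-k).
E[T] = 30/30 + 30/29 + 30/28 + ... + 30/2 + 30/1 = 30·H_{30}.
H_{30} = 3.99499, so E[T] = 119.84961.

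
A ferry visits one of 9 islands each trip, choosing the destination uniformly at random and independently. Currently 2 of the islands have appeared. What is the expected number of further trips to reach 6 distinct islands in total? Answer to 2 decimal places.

With k distinct islands already seen, the next new one takes an expected 9/(9-k) trips.
Sum over k = 2,...,5: E = 9/7 + 9/6 + 9/5 + 9/4 = 6.836.

6.84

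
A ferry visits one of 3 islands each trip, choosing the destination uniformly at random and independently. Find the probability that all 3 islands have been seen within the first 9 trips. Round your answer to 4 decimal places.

0.9221

Let A_i be the event that island i is missing after 9 trips. By inclusion–exclusion on the A_i,
P(all seen) = Σ_{j=0}^{3} (-1)^j C(3,j)((3-j)/3)^9
= 1.00000 - 0.07804 + 0.00015 - 0.00000
= 0.92212.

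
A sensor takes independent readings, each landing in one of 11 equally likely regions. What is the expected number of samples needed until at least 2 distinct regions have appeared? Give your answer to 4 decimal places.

2.1000

Going from k to k+1 distinct takes a geometric number of samples with mean 11/(11-k).
Sum over k = 0,...,1: E = 11/11 + 11/10 = 2.10000.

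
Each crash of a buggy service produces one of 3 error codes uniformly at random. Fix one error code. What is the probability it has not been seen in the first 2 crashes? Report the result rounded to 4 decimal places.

Each crash misses the fixed error code with probability (3-1)/3 = 2/3, independently.
P(still missing after 2) = (2/3)^2 = 0.44444.

0.4444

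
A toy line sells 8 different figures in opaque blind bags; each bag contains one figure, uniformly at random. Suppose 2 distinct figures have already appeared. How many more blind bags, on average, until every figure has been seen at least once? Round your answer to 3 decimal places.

The wait to go from k to k+1 distinct figures is geometric with mean 8/(8-k).
Sum over k = 2,...,7: E = 8/6 + 8/5 + 8/4 + 8/3 + 8/2 + 8/1 = 19.6000.

19.600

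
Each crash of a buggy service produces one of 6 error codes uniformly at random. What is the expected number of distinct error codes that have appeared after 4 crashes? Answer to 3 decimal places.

3.106

For each error code, P(seen in 4 crashes) = 1 - (5/6)^4 = 0.5177.
By linearity of expectation, E[distinct seen] = 6·(1 - (5/6)^4) = 3.1065.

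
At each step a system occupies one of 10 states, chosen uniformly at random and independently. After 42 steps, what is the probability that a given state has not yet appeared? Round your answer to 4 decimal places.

0.0120

On each step the fixed state fails to appear with probability 9/10.
P(still missing after 42) = (9/10)^42 = 0.01197.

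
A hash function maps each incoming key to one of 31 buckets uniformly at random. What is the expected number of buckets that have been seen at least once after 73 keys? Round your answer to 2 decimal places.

28.17

For each bucket, P(seen in 73 keys) = 1 - (30/31)^73 = 0.909.
By linearity of expectation, E[distinct seen] = 31·(1 - (30/31)^73) = 28.170.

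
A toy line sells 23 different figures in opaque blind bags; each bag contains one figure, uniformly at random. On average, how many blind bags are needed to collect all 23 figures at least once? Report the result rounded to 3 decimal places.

After k distinct figures have appeared, the next blind bag gives a new one with probability (23-k)/23, so the expected wait for the (k+1)-th is 23/(23-k).
E[T] = 23/23 + 23/22 + 23/21 + ... + 23/2 + 23/1 = 23·H_{23}.
H_{23} = 3.7343, so E[T] = 85.8887.

85.889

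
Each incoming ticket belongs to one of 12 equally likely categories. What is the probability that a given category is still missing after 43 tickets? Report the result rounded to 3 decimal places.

Each ticket misses the fixed category with probability (12-1)/12 = 11/12, independently.
P(still missing after 43) = (11/12)^43 = 0.0237.

0.024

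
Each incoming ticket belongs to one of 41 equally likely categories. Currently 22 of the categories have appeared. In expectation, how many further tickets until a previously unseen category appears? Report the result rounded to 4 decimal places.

The number of tickets until the next new category is geometric with success probability 19/41, so its mean is 41/19.
E = 41/19 = 2.15789.

2.1579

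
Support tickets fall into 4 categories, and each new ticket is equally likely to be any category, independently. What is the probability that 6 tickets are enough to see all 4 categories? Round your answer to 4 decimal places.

By inclusion–exclusion over which categories are missing,
P(all seen) = Σ_{j=0}^{4} (-1)^j C(4,j)((4-j)/4)^6
= 1.00000 - 0.71191 + 0.09375 - 0.00098 + 0.00000
= 0.38086.

0.3809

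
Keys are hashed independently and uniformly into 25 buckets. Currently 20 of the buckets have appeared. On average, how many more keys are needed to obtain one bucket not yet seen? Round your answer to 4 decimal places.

5.0000

The number of keys until the next new bucket is geometric with success probability 5/25, so its mean is 25/5.
E = 25/5 = 5.00000.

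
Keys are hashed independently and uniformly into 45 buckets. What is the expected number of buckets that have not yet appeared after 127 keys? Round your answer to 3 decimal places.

2.592

For each bucket, P(unseen after 127) = (44/45)^127 = 0.0576.
By linearity of expectation, E[unseen] = 45·(44/45)^127 = 2.5925.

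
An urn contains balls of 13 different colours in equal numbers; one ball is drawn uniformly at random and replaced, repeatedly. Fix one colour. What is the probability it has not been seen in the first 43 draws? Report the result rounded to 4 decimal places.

Each draw misses the fixed colour with probability (13-1)/13 = 12/13, independently.
P(still missing after 43) = (12/13)^43 = 0.03201.

0.0320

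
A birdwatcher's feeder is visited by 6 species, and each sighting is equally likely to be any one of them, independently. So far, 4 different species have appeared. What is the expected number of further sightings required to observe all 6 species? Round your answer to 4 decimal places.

9.0000

The wait to go from k to k+1 distinct species is geometric with mean 6/(6-k).
Sum over k = 4,...,5: E = 6/2 + 6/1 = 9.00000.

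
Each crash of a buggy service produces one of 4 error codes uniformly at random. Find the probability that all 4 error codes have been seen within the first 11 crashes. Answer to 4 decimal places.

Let A_i be the event that error code i is missing after 11 crashes. By inclusion–exclusion on the A_i,
P(all seen) = Σ_{j=0}^{4} (-1)^j C(4,j)((4-j)/4)^11
= 1.00000 - 0.16894 + 0.00293 - 0.00000 + 0.00000
= 0.83399.

0.8340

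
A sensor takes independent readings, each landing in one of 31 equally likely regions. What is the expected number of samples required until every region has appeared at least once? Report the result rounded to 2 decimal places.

After k distinct regions have appeared, the next sample gives a new one with probability (31-k)/31, so the expected wait for the (k+1)-th is 31/(31-k).
E[T] = 31/31 + 31/30 + 31/29 + ... + 31/2 + 31/1 = 31·H_{31}.
H_{31} = 4.027, so E[T] = 124.845.

124.84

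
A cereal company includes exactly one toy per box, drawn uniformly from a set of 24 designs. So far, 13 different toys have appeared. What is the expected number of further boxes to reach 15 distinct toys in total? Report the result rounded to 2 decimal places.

From k distinct to k+1 distinct takes on average 24/(24-k) boxes.
Sum over k = 13,...,14: E = 24/11 + 24/10 = 4.582.

4.58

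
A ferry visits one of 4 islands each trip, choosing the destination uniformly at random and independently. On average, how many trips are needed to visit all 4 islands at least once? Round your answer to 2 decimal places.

After k distinct islands have appeared, the next trip gives a new one with probability (4-k)/4, so the expected wait for the (k+1)-th is 4/(4-k).
E[T] = 4/4 + 4/3 + 4/2 + 4/1 = 4·H_{4}.
H_{4} = 2.083, so E[T] = 8.333.

8.33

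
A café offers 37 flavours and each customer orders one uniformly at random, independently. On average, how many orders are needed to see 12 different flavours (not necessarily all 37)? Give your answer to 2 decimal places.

14.27

Going from k to k+1 distinct takes a geometric number of orders with mean 37/(37-k).
Sum over k = 0,...,11: E = 37/37 + 37/36 + 37/35 + ... + 37/27 + 37/26 = 14.268.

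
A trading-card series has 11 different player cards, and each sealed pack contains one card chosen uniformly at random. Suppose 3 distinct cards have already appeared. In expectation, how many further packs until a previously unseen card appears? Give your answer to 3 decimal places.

The number of packs until the next new card is geometric with success probability 8/11, so its mean is 11/8.
E = 11/8 = 1.3750.

1.375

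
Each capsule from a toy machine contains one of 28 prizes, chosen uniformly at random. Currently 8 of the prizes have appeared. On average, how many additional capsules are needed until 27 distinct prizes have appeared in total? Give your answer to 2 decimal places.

72.74

With k distinct prizes already seen, the next new one takes an expected 28/(28-k) capsules.
Sum over k = 8,...,26: E = 28/20 + 28/19 + 28/18 + ... + 28/3 + 28/2 = 72.737.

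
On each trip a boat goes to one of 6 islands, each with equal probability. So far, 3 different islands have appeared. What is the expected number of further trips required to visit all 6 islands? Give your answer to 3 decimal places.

The wait to go from k to k+1 distinct islands is geometric with mean 6/(6-k).
Sum over k = 3,...,5: E = 6/3 + 6/2 + 6/1 = 11.0000.

11.000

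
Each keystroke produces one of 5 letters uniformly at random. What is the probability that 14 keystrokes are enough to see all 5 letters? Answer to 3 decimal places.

By inclusion–exclusion over which letters are missing,
P(all seen) = Σ_{j=0}^{5} (-1)^j C(5,j)((5-j)/5)^14
= 1.0000 - 0.2199 + 0.0078 - 0.0000 + 0.0000 - 0.0000
= 0.7879.

0.788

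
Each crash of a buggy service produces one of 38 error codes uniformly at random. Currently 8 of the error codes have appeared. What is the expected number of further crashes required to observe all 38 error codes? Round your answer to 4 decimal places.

From k distinct to k+1 distinct takes on average 38/(38-k) crashes.
Sum over k = 8,...,37: E = 38/30 + 38/29 + 38/28 + ... + 38/2 + 38/1 = 151.80951.

151.8095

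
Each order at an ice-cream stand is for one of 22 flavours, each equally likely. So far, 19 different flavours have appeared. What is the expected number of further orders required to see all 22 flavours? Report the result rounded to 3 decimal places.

40.333

With k distinct flavours already seen, the next new one takes an expected 22/(22-k) orders.
Sum over k = 19,...,21: E = 22/3 + 22/2 + 22/1 = 40.3333.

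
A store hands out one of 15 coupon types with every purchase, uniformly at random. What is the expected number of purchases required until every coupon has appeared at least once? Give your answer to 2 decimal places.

49.77

Split into phases: going from k distinct to k+1 distinct takes on average 15/(15-k) purchases.
E[T] = 15/15 + 15/14 + 15/13 + ... + 15/2 + 15/1 = 15·H_{15}.
H_{15} = 3.318, so E[T] = 49.773.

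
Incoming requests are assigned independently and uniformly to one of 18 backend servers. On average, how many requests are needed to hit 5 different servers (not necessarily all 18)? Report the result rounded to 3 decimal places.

5.670

Going from k to k+1 distinct takes a geometric number of requests with mean 18/(18-k).
Sum over k = 0,...,4: E = 18/18 + 18/17 + 18/16 + 18/15 + 18/14 = 5.6695.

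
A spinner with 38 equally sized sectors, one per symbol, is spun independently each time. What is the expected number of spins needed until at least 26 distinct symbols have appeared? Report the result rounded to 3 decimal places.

42.738

Going from k to k+1 distinct takes a geometric number of spins with mean 38/(38-k).
Sum over k = 0,...,25: E = 38/38 + 38/37 + 38/36 + ... + 38/14 + 38/13 = 42.7383.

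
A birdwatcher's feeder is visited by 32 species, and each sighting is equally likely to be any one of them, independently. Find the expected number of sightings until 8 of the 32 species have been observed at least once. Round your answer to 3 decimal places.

9.041

With k distinct species already seen, the next new one arrives after an expected 32/(32-k) sightings.
Sum over k = 0,...,7: E = 32/32 + 32/31 + 32/30 + ... + 32/26 + 32/25 = 9.0412.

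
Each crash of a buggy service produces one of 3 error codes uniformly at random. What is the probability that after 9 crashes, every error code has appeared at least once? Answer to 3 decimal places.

By inclusion–exclusion over which error codes are missing,
P(all seen) = Σ_{j=0}^{3} (-1)^j C(3,j)((3-j)/3)^9
= 1.0000 - 0.0780 + 0.0002 - 0.0000
= 0.9221.

0.922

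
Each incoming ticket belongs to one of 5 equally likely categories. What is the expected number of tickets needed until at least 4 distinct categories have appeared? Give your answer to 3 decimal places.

6.417

With k distinct categories already seen, the next new one arrives after an expected 5/(5-k) tickets.
Sum over k = 0,...,3: E = 5/5 + 5/4 + 5/3 + 5/2 = 6.4167.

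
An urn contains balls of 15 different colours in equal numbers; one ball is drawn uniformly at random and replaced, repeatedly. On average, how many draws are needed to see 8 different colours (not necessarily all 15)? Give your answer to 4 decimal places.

Going from k to k+1 distinct takes a geometric number of draws with mean 15/(15-k).
Sum over k = 0,...,7: E = 15/15 + 15/14 + 15/13 + ... + 15/9 + 15/8 = 10.88058.

10.8806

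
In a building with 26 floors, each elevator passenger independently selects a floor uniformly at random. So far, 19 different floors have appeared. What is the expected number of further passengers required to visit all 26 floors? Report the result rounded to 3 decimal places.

67.414

The wait to go from k to k+1 distinct floors is geometric with mean 26/(26-k).
Sum over k = 19,...,25: E = 26/7 + 26/6 + 26/5 + ... + 26/2 + 26/1 = 67.4143.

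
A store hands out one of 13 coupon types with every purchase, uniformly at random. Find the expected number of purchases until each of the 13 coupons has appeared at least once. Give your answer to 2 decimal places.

After k distinct coupons have appeared, the next purchase gives a new one with probability (13-k)/13, so the expected wait for the (k+1)-th is 13/(13-k).
E[T] = 13/13 + 13/12 + 13/11 + ... + 13/2 + 13/1 = 13·H_{13}.
H_{13} = 3.180, so E[T] = 41.342.

41.34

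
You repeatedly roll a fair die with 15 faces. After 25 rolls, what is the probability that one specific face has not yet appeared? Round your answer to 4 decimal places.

0.1782

Each roll misses the fixed face with probability (15-1)/15 = 14/15, independently.
P(still missing after 25) = (14/15)^25 = 0.17820.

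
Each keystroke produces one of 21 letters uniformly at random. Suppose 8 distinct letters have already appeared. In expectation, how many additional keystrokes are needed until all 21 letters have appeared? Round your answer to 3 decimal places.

With k distinct letters already seen, the next new one takes an expected 21/(21-k) keystrokes.
Sum over k = 8,...,20: E = 21/13 + 21/12 + 21/11 + ... + 21/2 + 21/1 = 66.7828.

66.783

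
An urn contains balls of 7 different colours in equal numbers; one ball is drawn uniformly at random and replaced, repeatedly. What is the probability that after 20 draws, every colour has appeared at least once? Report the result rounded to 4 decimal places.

By inclusion–exclusion over which colours are missing,
P(all seen) = Σ_{j=0}^{7} (-1)^j C(7,j)((7-j)/7)^20
= 1.00000 - 0.32075 + 0.02510 - 0.00048 + 0.00000 - 0.00000 + 0.00000 - 0.00000
= 0.70387.

0.7039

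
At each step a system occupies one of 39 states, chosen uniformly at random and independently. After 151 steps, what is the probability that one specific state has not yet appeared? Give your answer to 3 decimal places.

0.020

On each step the fixed state fails to appear with probability 38/39.
P(still missing after 151) = (38/39)^151 = 0.0198.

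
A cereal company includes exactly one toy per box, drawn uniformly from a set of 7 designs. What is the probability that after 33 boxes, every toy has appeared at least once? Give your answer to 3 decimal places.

By inclusion–exclusion over which toys are missing,
P(all seen) = Σ_{j=0}^{7} (-1)^j C(7,j)((7-j)/7)^33
= 1.0000 - 0.0432 + 0.0003 - 0.0000 + 0.0000 - 0.0000 + 0.0000 - 0.0000
= 0.9571.

0.957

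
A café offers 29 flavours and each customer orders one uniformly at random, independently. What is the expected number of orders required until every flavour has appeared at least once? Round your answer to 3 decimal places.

Split into phases: going from k distinct to k+1 distinct takes on average 29/(29-k) orders.
E[T] = 29/29 + 29/28 + 29/27 + ... + 29/2 + 29/1 = 29·H_{29}.
H_{29} = 3.9617, so E[T] = 114.8880.

114.888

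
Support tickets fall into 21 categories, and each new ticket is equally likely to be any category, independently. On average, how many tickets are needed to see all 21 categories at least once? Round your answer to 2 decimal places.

76.55

The wait to go from k to k+1 distinct categories is geometric with mean 21/(21-k).
E[T] = 21/21 + 21/20 + 21/19 + ... + 21/2 + 21/1 = 21·H_{21}.
H_{21} = 3.645, so E[T] = 76.553.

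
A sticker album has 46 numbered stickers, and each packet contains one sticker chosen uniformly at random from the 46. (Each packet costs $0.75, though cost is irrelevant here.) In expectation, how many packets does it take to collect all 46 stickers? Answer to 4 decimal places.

203.1676

The wait to go from k to k+1 distinct stickers is geometric with mean 46/(46-k).
E[T] = 46/46 + 46/45 + 46/44 + ... + 46/2 + 46/1 = 46·H_{46}.
H_{46} = 4.41669, so E[T] = 203.16761.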